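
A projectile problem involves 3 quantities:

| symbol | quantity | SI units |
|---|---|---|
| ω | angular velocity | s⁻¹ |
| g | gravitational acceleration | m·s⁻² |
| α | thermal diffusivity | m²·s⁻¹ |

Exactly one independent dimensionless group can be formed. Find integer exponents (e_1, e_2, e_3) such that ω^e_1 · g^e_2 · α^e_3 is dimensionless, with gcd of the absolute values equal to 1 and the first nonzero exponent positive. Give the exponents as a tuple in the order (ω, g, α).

L: e_1·(0) + e_2·(1) + e_3·(2) = 0
T: e_1·(-1) + e_2·(-2) + e_3·(-1) = 0
Solving this homogeneous linear system for the smallest-integer solution (first nonzero entry positive) gives (3, -2, 1).

(3, -2, 1)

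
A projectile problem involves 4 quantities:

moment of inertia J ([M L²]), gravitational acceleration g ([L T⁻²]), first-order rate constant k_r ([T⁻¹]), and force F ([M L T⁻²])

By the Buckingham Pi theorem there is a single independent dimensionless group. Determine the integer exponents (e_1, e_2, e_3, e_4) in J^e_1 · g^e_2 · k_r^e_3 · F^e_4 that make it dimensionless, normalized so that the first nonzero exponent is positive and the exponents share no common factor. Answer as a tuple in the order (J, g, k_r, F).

M: e_1·(1) + e_2·(0) + e_3·(0) + e_4·(1) = 0
L: e_1·(2) + e_2·(1) + e_3·(0) + e_4·(1) = 0
T: e_1·(0) + e_2·(-2) + e_3·(-1) + e_4·(-2) = 0
Solving this homogeneous linear system for the smallest-integer solution (first nonzero entry positive) gives (1, -1, 4, -1).

(1, -1, 4, -1)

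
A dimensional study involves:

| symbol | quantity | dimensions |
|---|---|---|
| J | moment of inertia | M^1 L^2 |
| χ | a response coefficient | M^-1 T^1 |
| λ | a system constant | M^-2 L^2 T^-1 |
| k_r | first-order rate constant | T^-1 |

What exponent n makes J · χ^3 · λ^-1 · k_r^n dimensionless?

Balance the T exponent: (-1)·n from k_r, plus (0) + 3·(1) − (-1) = 4 from the rest, must sum to zero.
−n + 4 = 0, so n = 4.

4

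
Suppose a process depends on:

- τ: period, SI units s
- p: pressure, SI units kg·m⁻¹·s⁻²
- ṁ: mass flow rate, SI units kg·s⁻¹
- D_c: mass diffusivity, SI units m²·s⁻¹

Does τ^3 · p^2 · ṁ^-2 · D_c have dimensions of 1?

Sum the exponent of each base dimension across the product:
  M: 3·[τ]_M + 2·[p]_M − 2·[ṁ]_M + [D_c]_M = 3·(0) + 2·(1) − 2·(1) + (0) = 0
  L: 3·[τ]_L + 2·[p]_L − 2·[ṁ]_L + [D_c]_L = 3·(0) + 2·(-1) − 2·(0) + (2) = 0
  T: 3·[τ]_T + 2·[p]_T − 2·[ṁ]_T + [D_c]_T = 3·(1) + 2·(-2) − 2·(-1) + (-1) = 0
  Θ: 3·[τ]_Θ + 2·[p]_Θ − 2·[ṁ]_Θ + [D_c]_Θ = 3·(0) + 2·(0) − 2·(0) + (0) = 0
  N: 3·[τ]_N + 2·[p]_N − 2·[ṁ]_N + [D_c]_N = 3·(0) + 2·(0) − 2·(0) + (0) = 0
All base exponents vanish — dimensionless.

yes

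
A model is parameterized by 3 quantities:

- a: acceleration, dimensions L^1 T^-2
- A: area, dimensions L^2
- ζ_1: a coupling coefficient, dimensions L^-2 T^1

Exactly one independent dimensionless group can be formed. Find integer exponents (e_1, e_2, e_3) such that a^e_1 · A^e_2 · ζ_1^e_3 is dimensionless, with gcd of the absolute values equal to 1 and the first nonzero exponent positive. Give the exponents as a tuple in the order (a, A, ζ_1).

(2, 3, 4)

L: e_1·(1) + e_2·(2) + e_3·(-2) = 0
T: e_1·(-2) + e_2·(0) + e_3·(1) = 0
Solving this homogeneous linear system for the smallest-integer solution (first nonzero entry positive) gives (2, 3, 4).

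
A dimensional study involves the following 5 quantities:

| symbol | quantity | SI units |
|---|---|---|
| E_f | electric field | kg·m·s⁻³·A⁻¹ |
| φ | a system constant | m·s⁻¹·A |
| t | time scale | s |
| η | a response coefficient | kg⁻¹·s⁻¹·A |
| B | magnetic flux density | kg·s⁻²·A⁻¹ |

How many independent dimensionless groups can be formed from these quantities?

1

There are 5 variables and 4 base dimensions (M, L, T, I).
The dimension matrix has rank 4.
Independent dimensionless groups: 5 − 4 = 1.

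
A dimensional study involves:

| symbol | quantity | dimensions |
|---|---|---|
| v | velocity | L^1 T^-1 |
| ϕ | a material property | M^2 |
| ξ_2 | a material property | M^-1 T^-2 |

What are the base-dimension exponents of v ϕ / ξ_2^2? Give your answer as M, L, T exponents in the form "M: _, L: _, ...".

M: 4, L: 1, T: 3

Collect each base-dimension exponent across the product:
  M: (0) + (2) − 2·(-1) = 4
  L: (1) + (0) − 2·(0) = 1
  T: (-1) + (0) − 2·(-2) = 3
So the dimensions are [M⁴ L T³].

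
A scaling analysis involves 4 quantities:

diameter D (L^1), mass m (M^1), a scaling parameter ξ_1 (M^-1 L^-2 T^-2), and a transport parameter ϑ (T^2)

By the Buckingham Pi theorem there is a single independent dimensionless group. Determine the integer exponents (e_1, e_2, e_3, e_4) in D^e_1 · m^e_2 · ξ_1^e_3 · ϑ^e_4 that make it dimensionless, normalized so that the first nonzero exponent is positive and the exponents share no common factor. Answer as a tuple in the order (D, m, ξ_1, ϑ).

(2, 1, 1, 1)

M: e_1·(0) + e_2·(1) + e_3·(-1) + e_4·(0) = 0
L: e_1·(1) + e_2·(0) + e_3·(-2) + e_4·(0) = 0
T: e_1·(0) + e_2·(0) + e_3·(-2) + e_4·(2) = 0
Solving this homogeneous linear system for the smallest-integer solution (first nonzero entry positive) gives (2, 1, 1, 1).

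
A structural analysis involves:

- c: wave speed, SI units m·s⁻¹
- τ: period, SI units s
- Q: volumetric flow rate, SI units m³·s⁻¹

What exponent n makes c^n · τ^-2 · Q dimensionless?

-3

Balance the L exponent: (1)·n from c, plus −2·(0) + (3) = 3 from the rest, must sum to zero.
n + 3 = 0, so n = -3.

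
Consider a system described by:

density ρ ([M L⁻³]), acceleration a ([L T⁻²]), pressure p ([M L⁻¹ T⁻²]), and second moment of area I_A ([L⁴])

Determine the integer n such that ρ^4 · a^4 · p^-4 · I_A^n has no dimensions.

Balance the L exponent: (4)·n from I_A, plus 4·(-3) + 4·(1) − 4·(-1) = -4 from the rest, must sum to zero.
4n − 4 = 0, so n = 1.

1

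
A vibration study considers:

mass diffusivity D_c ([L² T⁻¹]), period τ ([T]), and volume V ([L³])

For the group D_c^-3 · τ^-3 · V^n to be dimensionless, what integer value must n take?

2

Balance the L exponent: (3)·n from V, plus −3·(2) − 3·(0) = -6 from the rest, must sum to zero.
3n − 6 = 0, so n = 2.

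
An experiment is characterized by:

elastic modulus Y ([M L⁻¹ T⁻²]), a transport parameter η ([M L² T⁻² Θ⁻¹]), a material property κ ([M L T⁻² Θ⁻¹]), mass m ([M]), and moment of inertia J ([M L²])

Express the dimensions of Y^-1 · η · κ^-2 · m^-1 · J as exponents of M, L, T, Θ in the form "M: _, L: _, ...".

Collect each base-dimension exponent across the product:
  M: −(1) + (1) − 2·(1) − (1) + (1) = -2
  L: −(-1) + (2) − 2·(1) − (0) + (2) = 3
  T: −(-2) + (-2) − 2·(-2) − (0) + (0) = 4
  Θ: −(0) + (-1) − 2·(-1) − (0) + (0) = 1
So the dimensions are [M⁻² L³ T⁴ Θ].

M: -2, L: 3, T: 4, Θ: 1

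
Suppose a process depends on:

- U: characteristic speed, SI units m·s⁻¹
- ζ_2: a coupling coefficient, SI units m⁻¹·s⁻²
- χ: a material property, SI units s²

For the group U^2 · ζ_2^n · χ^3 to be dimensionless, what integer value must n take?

2

Balance the L exponent: (-1)·n from ζ_2, plus 2·(1) + 3·(0) = 2 from the rest, must sum to zero.
−n + 2 = 0, so n = 2.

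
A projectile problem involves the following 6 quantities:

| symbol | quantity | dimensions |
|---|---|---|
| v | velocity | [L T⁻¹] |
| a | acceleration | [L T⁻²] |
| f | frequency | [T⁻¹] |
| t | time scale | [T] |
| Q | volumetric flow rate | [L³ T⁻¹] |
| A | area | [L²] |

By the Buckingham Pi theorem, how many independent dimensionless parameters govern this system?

There are 6 variables and 2 base dimensions (L, T).
The dimension matrix has rank 2.
Independent dimensionless groups: 6 − 2 = 4.

4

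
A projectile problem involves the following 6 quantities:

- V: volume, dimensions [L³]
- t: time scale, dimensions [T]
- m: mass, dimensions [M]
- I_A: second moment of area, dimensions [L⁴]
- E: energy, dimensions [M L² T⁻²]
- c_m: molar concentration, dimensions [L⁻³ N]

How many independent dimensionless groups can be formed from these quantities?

2

There are 6 variables and 4 base dimensions (M, L, T, N).
The dimension matrix has rank 4.
Independent dimensionless groups: 6 − 4 = 2.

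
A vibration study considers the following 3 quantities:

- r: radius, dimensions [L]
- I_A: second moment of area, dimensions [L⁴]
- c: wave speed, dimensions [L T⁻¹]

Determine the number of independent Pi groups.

There are 3 variables and 2 base dimensions (L, T).
The dimension matrix has rank 2.
Independent dimensionless groups: 3 − 2 = 1.

1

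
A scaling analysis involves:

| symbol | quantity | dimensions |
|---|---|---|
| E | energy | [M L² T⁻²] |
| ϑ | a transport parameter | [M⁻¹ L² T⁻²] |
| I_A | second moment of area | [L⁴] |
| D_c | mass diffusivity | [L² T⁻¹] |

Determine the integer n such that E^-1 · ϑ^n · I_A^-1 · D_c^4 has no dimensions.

-1

Balance the M exponent: (-1)·n from ϑ, plus −(1) − (0) + 4·(0) = -1 from the rest, must sum to zero.
−n − 1 = 0, so n = -1.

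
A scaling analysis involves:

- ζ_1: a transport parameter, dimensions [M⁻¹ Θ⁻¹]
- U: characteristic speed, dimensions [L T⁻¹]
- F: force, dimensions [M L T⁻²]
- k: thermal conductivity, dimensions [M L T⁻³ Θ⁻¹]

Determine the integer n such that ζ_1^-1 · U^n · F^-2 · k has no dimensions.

1

Balance the L exponent: (1)·n from U, plus −(0) − 2·(1) + (1) = -1 from the rest, must sum to zero.
n − 1 = 0, so n = 1.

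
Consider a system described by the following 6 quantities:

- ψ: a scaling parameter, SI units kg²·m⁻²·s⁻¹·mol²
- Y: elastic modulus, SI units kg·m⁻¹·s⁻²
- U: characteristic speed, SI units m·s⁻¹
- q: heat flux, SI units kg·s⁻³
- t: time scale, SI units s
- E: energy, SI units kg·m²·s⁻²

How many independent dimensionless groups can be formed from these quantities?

2

There are 6 variables and 4 base dimensions (M, L, T, N).
The dimension matrix has rank 4.
Independent dimensionless groups: 6 − 4 = 2.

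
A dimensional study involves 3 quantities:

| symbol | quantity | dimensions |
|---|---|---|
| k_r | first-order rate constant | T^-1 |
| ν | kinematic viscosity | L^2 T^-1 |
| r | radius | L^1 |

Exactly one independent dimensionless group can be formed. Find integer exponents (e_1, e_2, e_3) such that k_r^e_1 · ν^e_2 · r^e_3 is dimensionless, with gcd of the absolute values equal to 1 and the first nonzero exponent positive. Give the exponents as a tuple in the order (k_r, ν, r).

L: e_1·(0) + e_2·(2) + e_3·(1) = 0
T: e_1·(-1) + e_2·(-1) + e_3·(0) = 0
Solving this homogeneous linear system for the smallest-integer solution (first nonzero entry positive) gives (1, -1, 2).

(1, -1, 2)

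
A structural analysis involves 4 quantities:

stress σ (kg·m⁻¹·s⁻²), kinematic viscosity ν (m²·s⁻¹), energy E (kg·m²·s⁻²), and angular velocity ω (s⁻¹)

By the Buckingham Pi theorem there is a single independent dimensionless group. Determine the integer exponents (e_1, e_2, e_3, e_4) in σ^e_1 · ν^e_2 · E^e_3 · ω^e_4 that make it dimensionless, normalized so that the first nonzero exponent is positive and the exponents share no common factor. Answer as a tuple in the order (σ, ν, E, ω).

M: e_1·(1) + e_2·(0) + e_3·(1) + e_4·(0) = 0
L: e_1·(-1) + e_2·(2) + e_3·(2) + e_4·(0) = 0
T: e_1·(-2) + e_2·(-1) + e_3·(-2) + e_4·(-1) = 0
Solving this homogeneous linear system for the smallest-integer solution (first nonzero entry positive) gives (2, 3, -2, -3).

(2, 3, -2, -3)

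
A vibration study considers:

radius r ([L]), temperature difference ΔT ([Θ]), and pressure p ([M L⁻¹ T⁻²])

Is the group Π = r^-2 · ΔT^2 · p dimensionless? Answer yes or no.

no

Sum the exponent of each base dimension across the product:
  M: −2·[r]_M + 2·[ΔT]_M + [p]_M = −2·(0) + 2·(0) + (1) = 1
  L: −2·[r]_L + 2·[ΔT]_L + [p]_L = −2·(1) + 2·(0) + (-1) = -3
  T: −2·[r]_T + 2·[ΔT]_T + [p]_T = −2·(0) + 2·(0) + (-2) = -2
  Θ: −2·[r]_Θ + 2·[ΔT]_Θ + [p]_Θ = −2·(0) + 2·(1) + (0) = 2
Net dimensions [M L⁻³ T⁻² Θ²] ≠ [1] — not dimensionless.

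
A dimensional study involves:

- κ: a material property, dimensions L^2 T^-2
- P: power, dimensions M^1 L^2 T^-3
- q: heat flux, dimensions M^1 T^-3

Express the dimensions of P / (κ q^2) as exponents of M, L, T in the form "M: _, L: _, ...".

Collect each base-dimension exponent across the product:
  M: −(0) + (1) − 2·(1) = -1
  L: −(2) + (2) − 2·(0) = 0
  T: −(-2) + (-3) − 2·(-3) = 5
So the dimensions are [M⁻¹ T⁵].

M: -1, L: 0, T: 5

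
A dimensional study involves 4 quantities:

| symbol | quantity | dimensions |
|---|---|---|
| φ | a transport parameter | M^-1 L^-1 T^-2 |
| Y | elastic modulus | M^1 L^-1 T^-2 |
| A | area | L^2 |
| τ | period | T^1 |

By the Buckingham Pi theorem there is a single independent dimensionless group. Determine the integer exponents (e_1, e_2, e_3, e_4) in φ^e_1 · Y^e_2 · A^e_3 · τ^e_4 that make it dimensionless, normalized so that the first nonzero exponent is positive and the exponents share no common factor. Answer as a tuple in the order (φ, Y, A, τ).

M: e_1·(-1) + e_2·(1) + e_3·(0) + e_4·(0) = 0
L: e_1·(-1) + e_2·(-1) + e_3·(2) + e_4·(0) = 0
T: e_1·(-2) + e_2·(-2) + e_3·(0) + e_4·(1) = 0
Solving this homogeneous linear system for the smallest-integer solution (first nonzero entry positive) gives (1, 1, 1, 4).

(1, 1, 1, 4)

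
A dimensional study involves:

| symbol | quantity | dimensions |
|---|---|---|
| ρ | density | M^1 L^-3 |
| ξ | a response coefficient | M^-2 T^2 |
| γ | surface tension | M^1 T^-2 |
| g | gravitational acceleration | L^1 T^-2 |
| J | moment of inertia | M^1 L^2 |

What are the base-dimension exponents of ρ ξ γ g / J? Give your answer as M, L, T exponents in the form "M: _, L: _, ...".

M: -1, L: -4, T: -2

Collect each base-dimension exponent across the product:
  M: (1) + (-2) + (1) + (0) − (1) = -1
  L: (-3) + (0) + (0) + (1) − (2) = -4
  T: (0) + (2) + (-2) + (-2) − (0) = -2
So the dimensions are [M⁻¹ L⁻⁴ T⁻²].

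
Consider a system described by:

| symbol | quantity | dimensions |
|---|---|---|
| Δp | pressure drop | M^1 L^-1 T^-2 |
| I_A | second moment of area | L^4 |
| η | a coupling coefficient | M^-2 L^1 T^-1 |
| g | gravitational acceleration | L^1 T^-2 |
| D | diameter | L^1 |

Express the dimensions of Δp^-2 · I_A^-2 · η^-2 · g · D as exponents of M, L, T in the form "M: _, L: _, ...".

Collect each base-dimension exponent across the product:
  M: −2·(1) − 2·(0) − 2·(-2) + (0) + (0) = 2
  L: −2·(-1) − 2·(4) − 2·(1) + (1) + (1) = -6
  T: −2·(-2) − 2·(0) − 2·(-1) + (-2) + (0) = 4
So the dimensions are [M² L⁻⁶ T⁴].

M: 2, L: -6, T: 4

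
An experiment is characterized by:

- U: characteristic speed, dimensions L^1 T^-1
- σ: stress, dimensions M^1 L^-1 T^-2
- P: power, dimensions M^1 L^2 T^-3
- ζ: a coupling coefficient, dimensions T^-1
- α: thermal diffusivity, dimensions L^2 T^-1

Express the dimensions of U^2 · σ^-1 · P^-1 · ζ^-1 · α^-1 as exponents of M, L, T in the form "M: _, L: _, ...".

Collect each base-dimension exponent across the product:
  M: 2·(0) − (1) − (1) − (0) − (0) = -2
  L: 2·(1) − (-1) − (2) − (0) − (2) = -1
  T: 2·(-1) − (-2) − (-3) − (-1) − (-1) = 5
So the dimensions are [M⁻² L⁻¹ T⁵].

M: -2, L: -1, T: 5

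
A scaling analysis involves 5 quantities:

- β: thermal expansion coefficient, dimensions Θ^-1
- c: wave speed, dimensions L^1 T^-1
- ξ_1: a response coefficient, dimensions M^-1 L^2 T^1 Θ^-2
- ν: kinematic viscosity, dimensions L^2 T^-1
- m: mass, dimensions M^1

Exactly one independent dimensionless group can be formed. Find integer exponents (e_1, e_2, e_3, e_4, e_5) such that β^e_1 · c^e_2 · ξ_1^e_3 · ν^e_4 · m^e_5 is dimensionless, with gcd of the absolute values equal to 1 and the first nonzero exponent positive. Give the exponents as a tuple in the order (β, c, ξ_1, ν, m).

M: e_1·(0) + e_2·(0) + e_3·(-1) + e_4·(0) + e_5·(1) = 0
L: e_1·(0) + e_2·(1) + e_3·(2) + e_4·(2) + e_5·(0) = 0
T: e_1·(0) + e_2·(-1) + e_3·(1) + e_4·(-1) + e_5·(0) = 0
Θ: e_1·(-1) + e_2·(0) + e_3·(-2) + e_4·(0) + e_5·(0) = 0
Solving this homogeneous linear system for the smallest-integer solution (first nonzero entry positive) gives (2, -4, -1, 3, -1).

(2, -4, -1, 3, -1)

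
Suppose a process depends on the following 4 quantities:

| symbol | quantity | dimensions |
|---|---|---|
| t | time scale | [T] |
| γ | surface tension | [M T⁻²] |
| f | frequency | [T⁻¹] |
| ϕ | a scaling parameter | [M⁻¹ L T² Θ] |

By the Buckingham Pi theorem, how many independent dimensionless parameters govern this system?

1

There are 4 variables and 4 base dimensions (M, L, T, Θ).
The dimension matrix has rank 3 (less than 4: the dimension vectors are linearly dependent).
Independent dimensionless groups: 4 − 3 = 1.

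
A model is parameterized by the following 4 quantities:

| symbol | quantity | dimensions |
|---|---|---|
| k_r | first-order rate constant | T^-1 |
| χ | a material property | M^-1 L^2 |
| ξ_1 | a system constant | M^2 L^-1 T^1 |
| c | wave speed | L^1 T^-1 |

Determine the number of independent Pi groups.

There are 4 variables and 3 base dimensions (M, L, T).
The dimension matrix has rank 3.
Independent dimensionless groups: 4 − 3 = 1.

1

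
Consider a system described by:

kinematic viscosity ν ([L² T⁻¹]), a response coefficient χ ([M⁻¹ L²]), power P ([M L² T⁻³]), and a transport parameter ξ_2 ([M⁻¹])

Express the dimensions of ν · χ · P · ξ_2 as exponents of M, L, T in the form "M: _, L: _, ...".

Collect each base-dimension exponent across the product:
  M: (0) + (-1) + (1) + (-1) = -1
  L: (2) + (2) + (2) + (0) = 6
  T: (-1) + (0) + (-3) + (0) = -4
So the dimensions are [M⁻¹ L⁶ T⁻⁴].

M: -1, L: 6, T: -4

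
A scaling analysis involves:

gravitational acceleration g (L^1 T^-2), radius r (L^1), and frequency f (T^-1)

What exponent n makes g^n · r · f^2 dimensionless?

Balance the L exponent: (1)·n from g, plus (1) + 2·(0) = 1 from the rest, must sum to zero.
n + 1 = 0, so n = -1.

-1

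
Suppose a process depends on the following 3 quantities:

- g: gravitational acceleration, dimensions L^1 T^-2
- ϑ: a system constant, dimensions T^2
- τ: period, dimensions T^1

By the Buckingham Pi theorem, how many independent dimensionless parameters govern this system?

There are 3 variables and 2 base dimensions (L, T).
The dimension matrix has rank 2.
Independent dimensionless groups: 3 − 2 = 1.

1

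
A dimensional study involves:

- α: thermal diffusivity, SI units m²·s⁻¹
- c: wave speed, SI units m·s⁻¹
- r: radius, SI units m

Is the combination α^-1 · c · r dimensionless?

yes

Sum the exponent of each base dimension across the product:
  M: −[α]_M + [c]_M + [r]_M = −(0) + (0) + (0) = 0
  L: −[α]_L + [c]_L + [r]_L = −(2) + (1) + (1) = 0
  T: −[α]_T + [c]_T + [r]_T = −(-1) + (-1) + (0) = 0
  Θ: −[α]_Θ + [c]_Θ + [r]_Θ = −(0) + (0) + (0) = 0
All base exponents vanish — dimensionless.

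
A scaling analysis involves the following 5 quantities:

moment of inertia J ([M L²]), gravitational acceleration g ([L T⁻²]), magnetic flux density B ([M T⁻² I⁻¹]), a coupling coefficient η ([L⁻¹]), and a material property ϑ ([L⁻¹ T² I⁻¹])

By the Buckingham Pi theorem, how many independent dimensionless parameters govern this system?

There are 5 variables and 4 base dimensions (M, L, T, I).
The dimension matrix has rank 4.
Independent dimensionless groups: 5 − 4 = 1.

1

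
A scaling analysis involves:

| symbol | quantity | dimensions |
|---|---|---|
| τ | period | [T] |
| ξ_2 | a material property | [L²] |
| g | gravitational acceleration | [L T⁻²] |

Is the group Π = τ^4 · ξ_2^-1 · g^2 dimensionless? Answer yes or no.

yes

Sum the exponent of each base dimension across the product:
  L: 4·[τ]_L − [ξ_2]_L + 2·[g]_L = 4·(0) − (2) + 2·(1) = 0
  T: 4·[τ]_T − [ξ_2]_T + 2·[g]_T = 4·(1) − (0) + 2·(-2) = 0
All base exponents vanish — dimensionless.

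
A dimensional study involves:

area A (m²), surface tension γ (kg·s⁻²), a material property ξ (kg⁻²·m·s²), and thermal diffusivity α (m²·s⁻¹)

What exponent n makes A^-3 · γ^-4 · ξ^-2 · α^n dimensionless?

4

Balance the L exponent: (2)·n from α, plus −3·(2) − 4·(0) − 2·(1) = -8 from the rest, must sum to zero.
2n − 8 = 0, so n = 4.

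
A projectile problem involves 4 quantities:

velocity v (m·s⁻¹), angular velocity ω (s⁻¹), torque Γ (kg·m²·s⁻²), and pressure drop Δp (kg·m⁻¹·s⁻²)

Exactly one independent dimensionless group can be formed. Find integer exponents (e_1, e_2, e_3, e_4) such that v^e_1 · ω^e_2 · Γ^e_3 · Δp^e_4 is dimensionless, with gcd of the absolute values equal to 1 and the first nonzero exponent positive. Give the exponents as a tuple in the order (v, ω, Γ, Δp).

M: e_1·(0) + e_2·(0) + e_3·(1) + e_4·(1) = 0
L: e_1·(1) + e_2·(0) + e_3·(2) + e_4·(-1) = 0
T: e_1·(-1) + e_2·(-1) + e_3·(-2) + e_4·(-2) = 0
Solving this homogeneous linear system for the smallest-integer solution (first nonzero entry positive) gives (3, -3, -1, 1).

(3, -3, -1, 1)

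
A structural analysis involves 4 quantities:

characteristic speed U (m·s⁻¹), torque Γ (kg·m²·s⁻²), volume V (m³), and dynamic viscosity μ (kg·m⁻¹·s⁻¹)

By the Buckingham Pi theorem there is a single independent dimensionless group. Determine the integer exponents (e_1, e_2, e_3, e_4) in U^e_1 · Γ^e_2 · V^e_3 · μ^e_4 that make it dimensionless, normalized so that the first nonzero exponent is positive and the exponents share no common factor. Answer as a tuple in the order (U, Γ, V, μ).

M: e_1·(0) + e_2·(1) + e_3·(0) + e_4·(1) = 0
L: e_1·(1) + e_2·(2) + e_3·(3) + e_4·(-1) = 0
T: e_1·(-1) + e_2·(-2) + e_3·(0) + e_4·(-1) = 0
Solving this homogeneous linear system for the smallest-integer solution (first nonzero entry positive) gives (3, -3, 2, 3).

(3, -3, 2, 3)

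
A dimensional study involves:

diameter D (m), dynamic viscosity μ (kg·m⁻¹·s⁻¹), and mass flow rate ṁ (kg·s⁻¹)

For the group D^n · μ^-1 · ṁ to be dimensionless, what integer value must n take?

-1

Balance the L exponent: (1)·n from D, plus −(-1) + (0) = 1 from the rest, must sum to zero.
n + 1 = 0, so n = -1.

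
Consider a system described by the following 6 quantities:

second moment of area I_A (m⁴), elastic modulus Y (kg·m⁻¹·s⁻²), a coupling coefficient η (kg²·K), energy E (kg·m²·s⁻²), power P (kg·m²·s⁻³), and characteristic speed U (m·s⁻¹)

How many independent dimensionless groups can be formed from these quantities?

There are 6 variables and 4 base dimensions (M, L, T, Θ).
The dimension matrix has rank 4.
Independent dimensionless groups: 6 − 4 = 2.

2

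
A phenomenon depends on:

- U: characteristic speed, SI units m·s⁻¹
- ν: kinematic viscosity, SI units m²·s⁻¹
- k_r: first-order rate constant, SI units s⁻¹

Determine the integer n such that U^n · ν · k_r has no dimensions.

Balance the L exponent: (1)·n from U, plus (2) + (0) = 2 from the rest, must sum to zero.
n + 2 = 0, so n = -2.

-2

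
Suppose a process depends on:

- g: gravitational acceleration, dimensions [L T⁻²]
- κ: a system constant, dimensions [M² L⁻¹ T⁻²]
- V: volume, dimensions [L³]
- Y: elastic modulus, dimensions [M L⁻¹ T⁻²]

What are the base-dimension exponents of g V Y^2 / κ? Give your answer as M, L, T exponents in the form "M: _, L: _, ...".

Collect each base-dimension exponent across the product:
  M: (0) − (2) + (0) + 2·(1) = 0
  L: (1) − (-1) + (3) + 2·(-1) = 3
  T: (-2) − (-2) + (0) + 2·(-2) = -4
So the dimensions are [L³ T⁻⁴].

M: 0, L: 3, T: -4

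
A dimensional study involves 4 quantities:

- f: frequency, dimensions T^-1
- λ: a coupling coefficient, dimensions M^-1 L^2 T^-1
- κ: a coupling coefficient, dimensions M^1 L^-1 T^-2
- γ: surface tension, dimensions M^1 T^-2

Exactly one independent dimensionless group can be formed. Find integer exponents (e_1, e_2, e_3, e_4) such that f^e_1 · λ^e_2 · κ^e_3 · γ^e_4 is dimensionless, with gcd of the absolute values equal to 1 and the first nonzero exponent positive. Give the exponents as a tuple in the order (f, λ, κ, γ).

M: e_1·(0) + e_2·(-1) + e_3·(1) + e_4·(1) = 0
L: e_1·(0) + e_2·(2) + e_3·(-1) + e_4·(0) = 0
T: e_1·(-1) + e_2·(-1) + e_3·(-2) + e_4·(-2) = 0
Solving this homogeneous linear system for the smallest-integer solution (first nonzero entry positive) gives (3, -1, -2, 1).

(3, -1, -2, 1)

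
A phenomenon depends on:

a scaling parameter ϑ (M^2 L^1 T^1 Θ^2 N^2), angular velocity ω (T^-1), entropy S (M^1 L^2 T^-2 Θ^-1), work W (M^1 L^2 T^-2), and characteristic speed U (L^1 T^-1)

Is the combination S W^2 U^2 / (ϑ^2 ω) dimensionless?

no

Sum the exponent of each base dimension across the product:
  M: −2·[ϑ]_M − [ω]_M + [S]_M + 2·[W]_M + 2·[U]_M = −2·(2) − (0) + (1) + 2·(1) + 2·(0) = -1
  L: −2·[ϑ]_L − [ω]_L + [S]_L + 2·[W]_L + 2·[U]_L = −2·(1) − (0) + (2) + 2·(2) + 2·(1) = 6
  T: −2·[ϑ]_T − [ω]_T + [S]_T + 2·[W]_T + 2·[U]_T = −2·(1) − (-1) + (-2) + 2·(-2) + 2·(-1) = -9
  Θ: −2·[ϑ]_Θ − [ω]_Θ + [S]_Θ + 2·[W]_Θ + 2·[U]_Θ = −2·(2) − (0) + (-1) + 2·(0) + 2·(0) = -5
  N: −2·[ϑ]_N − [ω]_N + [S]_N + 2·[W]_N + 2·[U]_N = −2·(2) − (0) + (0) + 2·(0) + 2·(0) = -4
Net dimensions [M⁻¹ L⁶ T⁻⁹ Θ⁻⁵ N⁻⁴] ≠ [1] — not dimensionless.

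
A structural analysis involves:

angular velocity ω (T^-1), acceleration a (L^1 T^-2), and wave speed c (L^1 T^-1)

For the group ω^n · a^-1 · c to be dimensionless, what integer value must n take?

Balance the T exponent: (-1)·n from ω, plus −(-2) + (-1) = 1 from the rest, must sum to zero.
−n + 1 = 0, so n = 1.

1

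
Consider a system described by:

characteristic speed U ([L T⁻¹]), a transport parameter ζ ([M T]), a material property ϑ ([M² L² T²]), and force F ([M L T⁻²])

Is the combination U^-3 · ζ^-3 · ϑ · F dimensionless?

yes

Sum the exponent of each base dimension across the product:
  M: −3·[U]_M − 3·[ζ]_M + [ϑ]_M + [F]_M = −3·(0) − 3·(1) + (2) + (1) = 0
  L: −3·[U]_L − 3·[ζ]_L + [ϑ]_L + [F]_L = −3·(1) − 3·(0) + (2) + (1) = 0
  T: −3·[U]_T − 3·[ζ]_T + [ϑ]_T + [F]_T = −3·(-1) − 3·(1) + (2) + (-2) = 0
All base exponents vanish — dimensionless.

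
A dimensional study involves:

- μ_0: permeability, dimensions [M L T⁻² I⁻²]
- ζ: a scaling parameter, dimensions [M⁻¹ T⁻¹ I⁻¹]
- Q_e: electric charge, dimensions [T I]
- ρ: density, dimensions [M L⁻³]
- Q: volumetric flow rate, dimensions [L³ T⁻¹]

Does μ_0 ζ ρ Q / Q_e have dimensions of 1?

Sum the exponent of each base dimension across the product:
  M: [μ_0]_M + [ζ]_M − [Q_e]_M + [ρ]_M + [Q]_M = (1) + (-1) − (0) + (1) + (0) = 1
  L: [μ_0]_L + [ζ]_L − [Q_e]_L + [ρ]_L + [Q]_L = (1) + (0) − (0) + (-3) + (3) = 1
  T: [μ_0]_T + [ζ]_T − [Q_e]_T + [ρ]_T + [Q]_T = (-2) + (-1) − (1) + (0) + (-1) = -5
  I: [μ_0]_I + [ζ]_I − [Q_e]_I + [ρ]_I + [Q]_I = (-2) + (-1) − (1) + (0) + (0) = -4
Net dimensions [M L T⁻⁵ I⁻⁴] ≠ [1] — not dimensionless.

no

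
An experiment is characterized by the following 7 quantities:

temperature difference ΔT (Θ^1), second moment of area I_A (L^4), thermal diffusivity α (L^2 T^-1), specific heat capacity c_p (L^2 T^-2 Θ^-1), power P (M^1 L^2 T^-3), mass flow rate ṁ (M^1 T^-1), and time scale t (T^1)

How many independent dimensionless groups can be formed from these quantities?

3

There are 7 variables and 4 base dimensions (M, L, T, Θ).
The dimension matrix has rank 4.
Independent dimensionless groups: 7 − 4 = 3.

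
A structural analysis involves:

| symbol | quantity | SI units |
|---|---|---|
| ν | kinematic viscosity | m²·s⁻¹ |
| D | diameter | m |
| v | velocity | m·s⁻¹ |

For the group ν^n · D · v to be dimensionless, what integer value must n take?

Balance the L exponent: (2)·n from ν, plus (1) + (1) = 2 from the rest, must sum to zero.
2n + 2 = 0, so n = -1.

-1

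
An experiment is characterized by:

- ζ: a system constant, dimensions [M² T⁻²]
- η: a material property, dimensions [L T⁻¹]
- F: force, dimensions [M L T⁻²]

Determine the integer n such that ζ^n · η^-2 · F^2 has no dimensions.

-1

Balance the M exponent: (2)·n from ζ, plus −2·(0) + 2·(1) = 2 from the rest, must sum to zero.
2n + 2 = 0, so n = -1.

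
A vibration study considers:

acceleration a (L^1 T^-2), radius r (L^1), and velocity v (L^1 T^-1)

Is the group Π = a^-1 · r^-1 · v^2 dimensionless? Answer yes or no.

yes

Sum the exponent of each base dimension across the product:
  M: −[a]_M − [r]_M + 2·[v]_M = −(0) − (0) + 2·(0) = 0
  L: −[a]_L − [r]_L + 2·[v]_L = −(1) − (1) + 2·(1) = 0
  T: −[a]_T − [r]_T + 2·[v]_T = −(-2) − (0) + 2·(-1) = 0
  I: −[a]_I − [r]_I + 2·[v]_I = −(0) − (0) + 2·(0) = 0
All base exponents vanish — dimensionless.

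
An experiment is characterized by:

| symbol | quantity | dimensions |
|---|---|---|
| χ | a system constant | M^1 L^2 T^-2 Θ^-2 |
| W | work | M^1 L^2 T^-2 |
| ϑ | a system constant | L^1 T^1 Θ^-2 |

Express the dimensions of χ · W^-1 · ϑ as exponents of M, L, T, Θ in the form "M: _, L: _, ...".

Collect each base-dimension exponent across the product:
  M: (1) − (1) + (0) = 0
  L: (2) − (2) + (1) = 1
  T: (-2) − (-2) + (1) = 1
  Θ: (-2) − (0) + (-2) = -4
So the dimensions are [L T Θ⁻⁴].

M: 0, L: 1, T: 1, Θ: -4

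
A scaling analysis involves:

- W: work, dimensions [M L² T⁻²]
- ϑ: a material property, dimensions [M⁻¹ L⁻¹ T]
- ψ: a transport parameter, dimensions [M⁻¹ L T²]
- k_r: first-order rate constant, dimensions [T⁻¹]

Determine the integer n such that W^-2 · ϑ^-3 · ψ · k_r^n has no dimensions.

3

Balance the T exponent: (-1)·n from k_r, plus −2·(-2) − 3·(1) + (2) = 3 from the rest, must sum to zero.
−n + 3 = 0, so n = 3.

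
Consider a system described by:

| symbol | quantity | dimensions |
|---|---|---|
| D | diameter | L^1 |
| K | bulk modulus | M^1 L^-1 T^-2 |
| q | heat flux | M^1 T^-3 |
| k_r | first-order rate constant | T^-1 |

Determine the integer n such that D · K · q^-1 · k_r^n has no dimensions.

Balance the T exponent: (-1)·n from k_r, plus (0) + (-2) − (-3) = 1 from the rest, must sum to zero.
−n + 1 = 0, so n = 1.

1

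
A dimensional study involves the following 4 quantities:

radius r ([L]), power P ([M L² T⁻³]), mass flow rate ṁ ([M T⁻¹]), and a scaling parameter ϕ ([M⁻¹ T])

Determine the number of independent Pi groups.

There are 4 variables and 3 base dimensions (M, L, T).
The dimension matrix has rank 3.
Independent dimensionless groups: 4 − 3 = 1.

1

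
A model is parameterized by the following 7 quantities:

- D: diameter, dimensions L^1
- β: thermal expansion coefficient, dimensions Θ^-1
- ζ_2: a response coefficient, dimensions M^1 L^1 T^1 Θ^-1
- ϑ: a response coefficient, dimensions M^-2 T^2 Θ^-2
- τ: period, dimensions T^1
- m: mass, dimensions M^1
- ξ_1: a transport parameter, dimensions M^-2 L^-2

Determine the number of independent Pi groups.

There are 7 variables and 4 base dimensions (M, L, T, Θ).
The dimension matrix has rank 4.
Independent dimensionless groups: 7 − 4 = 3.

3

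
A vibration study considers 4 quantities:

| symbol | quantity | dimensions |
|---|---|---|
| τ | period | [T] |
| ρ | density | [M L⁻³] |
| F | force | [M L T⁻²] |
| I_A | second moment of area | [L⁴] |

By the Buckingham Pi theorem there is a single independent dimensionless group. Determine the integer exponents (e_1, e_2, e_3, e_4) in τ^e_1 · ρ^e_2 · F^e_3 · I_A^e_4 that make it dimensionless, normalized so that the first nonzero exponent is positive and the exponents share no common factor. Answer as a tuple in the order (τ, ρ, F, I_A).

(2, -1, 1, -1)

M: e_1·(0) + e_2·(1) + e_3·(1) + e_4·(0) = 0
L: e_1·(0) + e_2·(-3) + e_3·(1) + e_4·(4) = 0
T: e_1·(1) + e_2·(0) + e_3·(-2) + e_4·(0) = 0
Solving this homogeneous linear system for the smallest-integer solution (first nonzero entry positive) gives (2, -1, 1, -1).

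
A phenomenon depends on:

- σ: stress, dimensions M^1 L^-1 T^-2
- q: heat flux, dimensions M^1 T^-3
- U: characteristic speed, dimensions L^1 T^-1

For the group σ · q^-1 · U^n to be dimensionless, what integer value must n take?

Balance the L exponent: (1)·n from U, plus (-1) − (0) = -1 from the rest, must sum to zero.
n − 1 = 0, so n = 1.

1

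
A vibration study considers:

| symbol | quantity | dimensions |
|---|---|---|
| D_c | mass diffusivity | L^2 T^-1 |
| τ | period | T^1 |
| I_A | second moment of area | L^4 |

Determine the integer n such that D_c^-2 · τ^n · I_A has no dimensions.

-2

Balance the T exponent: (1)·n from τ, plus −2·(-1) + (0) = 2 from the rest, must sum to zero.
n + 2 = 0, so n = -2.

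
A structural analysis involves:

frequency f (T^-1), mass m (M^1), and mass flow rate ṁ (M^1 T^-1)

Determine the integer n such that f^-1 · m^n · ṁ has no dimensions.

-1

Balance the M exponent: (1)·n from m, plus −(0) + (1) = 1 from the rest, must sum to zero.
n + 1 = 0, so n = -1.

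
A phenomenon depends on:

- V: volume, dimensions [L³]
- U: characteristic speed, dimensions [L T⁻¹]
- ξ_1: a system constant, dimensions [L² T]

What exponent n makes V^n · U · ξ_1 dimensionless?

Balance the L exponent: (3)·n from V, plus (1) + (2) = 3 from the rest, must sum to zero.
3n + 3 = 0, so n = -1.

-1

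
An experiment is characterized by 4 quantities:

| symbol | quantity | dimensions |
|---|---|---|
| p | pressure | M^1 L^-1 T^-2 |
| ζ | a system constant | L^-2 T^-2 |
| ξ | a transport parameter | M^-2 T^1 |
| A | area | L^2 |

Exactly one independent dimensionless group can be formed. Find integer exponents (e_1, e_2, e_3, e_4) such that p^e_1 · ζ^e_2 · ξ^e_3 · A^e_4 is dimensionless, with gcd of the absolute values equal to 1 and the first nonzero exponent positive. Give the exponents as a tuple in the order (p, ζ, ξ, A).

(4, -3, 2, -1)

M: e_1·(1) + e_2·(0) + e_3·(-2) + e_4·(0) = 0
L: e_1·(-1) + e_2·(-2) + e_3·(0) + e_4·(2) = 0
T: e_1·(-2) + e_2·(-2) + e_3·(1) + e_4·(0) = 0
Solving this homogeneous linear system for the smallest-integer solution (first nonzero entry positive) gives (4, -3, 2, -1).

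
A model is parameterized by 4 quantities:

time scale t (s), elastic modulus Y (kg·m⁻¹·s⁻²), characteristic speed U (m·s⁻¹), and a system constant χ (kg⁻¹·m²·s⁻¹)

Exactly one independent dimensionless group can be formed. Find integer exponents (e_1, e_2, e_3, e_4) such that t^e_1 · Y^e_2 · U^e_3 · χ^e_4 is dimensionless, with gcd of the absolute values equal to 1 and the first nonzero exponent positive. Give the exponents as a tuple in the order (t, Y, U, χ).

M: e_1·(0) + e_2·(1) + e_3·(0) + e_4·(-1) = 0
L: e_1·(0) + e_2·(-1) + e_3·(1) + e_4·(2) = 0
T: e_1·(1) + e_2·(-2) + e_3·(-1) + e_4·(-1) = 0
Solving this homogeneous linear system for the smallest-integer solution (first nonzero entry positive) gives (2, 1, -1, 1).

(2, 1, -1, 1)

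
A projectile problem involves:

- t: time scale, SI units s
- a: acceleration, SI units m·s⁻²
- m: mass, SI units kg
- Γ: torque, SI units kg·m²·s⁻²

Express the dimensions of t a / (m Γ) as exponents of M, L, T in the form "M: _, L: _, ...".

Collect each base-dimension exponent across the product:
  M: (0) + (0) − (1) − (1) = -2
  L: (0) + (1) − (0) − (2) = -1
  T: (1) + (-2) − (0) − (-2) = 1
So the dimensions are [M⁻² L⁻¹ T].

M: -2, L: -1, T: 1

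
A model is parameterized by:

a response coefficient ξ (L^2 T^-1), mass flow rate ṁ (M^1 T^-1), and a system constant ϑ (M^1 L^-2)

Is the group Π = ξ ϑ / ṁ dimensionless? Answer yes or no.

yes

Sum the exponent of each base dimension across the product:
  M: [ξ]_M − [ṁ]_M + [ϑ]_M = (0) − (1) + (1) = 0
  L: [ξ]_L − [ṁ]_L + [ϑ]_L = (2) − (0) + (-2) = 0
  T: [ξ]_T − [ṁ]_T + [ϑ]_T = (-1) − (-1) + (0) = 0
All base exponents vanish — dimensionless.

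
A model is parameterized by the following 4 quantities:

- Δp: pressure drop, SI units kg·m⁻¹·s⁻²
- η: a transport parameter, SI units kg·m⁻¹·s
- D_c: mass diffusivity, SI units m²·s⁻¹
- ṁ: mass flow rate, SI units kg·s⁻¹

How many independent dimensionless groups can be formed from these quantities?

There are 4 variables and 3 base dimensions (M, L, T).
The dimension matrix has rank 3.
Independent dimensionless groups: 4 − 3 = 1.

1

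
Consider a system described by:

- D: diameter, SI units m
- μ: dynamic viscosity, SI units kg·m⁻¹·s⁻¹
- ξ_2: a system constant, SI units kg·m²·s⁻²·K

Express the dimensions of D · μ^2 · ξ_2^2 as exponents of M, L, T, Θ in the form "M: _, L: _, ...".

Collect each base-dimension exponent across the product:
  M: (0) + 2·(1) + 2·(1) = 4
  L: (1) + 2·(-1) + 2·(2) = 3
  T: (0) + 2·(-1) + 2·(-2) = -6
  Θ: (0) + 2·(0) + 2·(1) = 2
So the dimensions are [M⁴ L³ T⁻⁶ Θ²].

M: 4, L: 3, T: -6, Θ: 2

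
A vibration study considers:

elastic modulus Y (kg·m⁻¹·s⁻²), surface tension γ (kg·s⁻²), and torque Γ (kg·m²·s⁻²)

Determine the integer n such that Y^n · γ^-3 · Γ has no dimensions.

Balance the M exponent: (1)·n from Y, plus −3·(1) + (1) = -2 from the rest, must sum to zero.
n − 2 = 0, so n = 2.

2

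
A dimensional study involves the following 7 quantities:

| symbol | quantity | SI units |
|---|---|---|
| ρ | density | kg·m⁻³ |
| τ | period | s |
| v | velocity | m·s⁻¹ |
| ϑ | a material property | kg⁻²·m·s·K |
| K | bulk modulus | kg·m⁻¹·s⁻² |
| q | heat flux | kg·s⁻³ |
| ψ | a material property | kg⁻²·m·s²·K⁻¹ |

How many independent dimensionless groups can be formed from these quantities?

3

There are 7 variables and 4 base dimensions (M, L, T, Θ).
The dimension matrix has rank 4.
Independent dimensionless groups: 7 − 4 = 3.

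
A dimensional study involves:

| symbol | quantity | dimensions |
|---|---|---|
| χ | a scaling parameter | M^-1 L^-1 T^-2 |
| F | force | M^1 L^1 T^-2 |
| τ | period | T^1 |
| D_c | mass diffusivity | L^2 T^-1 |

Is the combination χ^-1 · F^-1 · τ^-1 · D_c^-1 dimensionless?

Sum the exponent of each base dimension across the product:
  M: −[χ]_M − [F]_M − [τ]_M − [D_c]_M = −(-1) − (1) − (0) − (0) = 0
  L: −[χ]_L − [F]_L − [τ]_L − [D_c]_L = −(-1) − (1) − (0) − (2) = -2
  T: −[χ]_T − [F]_T − [τ]_T − [D_c]_T = −(-2) − (-2) − (1) − (-1) = 4
Net dimensions [L⁻² T⁴] ≠ [1] — not dimensionless.

no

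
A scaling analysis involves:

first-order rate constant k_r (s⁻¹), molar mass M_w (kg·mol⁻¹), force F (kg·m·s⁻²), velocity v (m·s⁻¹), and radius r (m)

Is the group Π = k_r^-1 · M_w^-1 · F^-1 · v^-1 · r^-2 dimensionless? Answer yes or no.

no

Sum the exponent of each base dimension across the product:
  M: −[k_r]_M − [M_w]_M − [F]_M − [v]_M − 2·[r]_M = −(0) − (1) − (1) − (0) − 2·(0) = -2
  L: −[k_r]_L − [M_w]_L − [F]_L − [v]_L − 2·[r]_L = −(0) − (0) − (1) − (1) − 2·(1) = -4
  T: −[k_r]_T − [M_w]_T − [F]_T − [v]_T − 2·[r]_T = −(-1) − (0) − (-2) − (-1) − 2·(0) = 4
  N: −[k_r]_N − [M_w]_N − [F]_N − [v]_N − 2·[r]_N = −(0) − (-1) − (0) − (0) − 2·(0) = 1
Net dimensions [M⁻² L⁻⁴ T⁴ N] ≠ [1] — not dimensionless.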